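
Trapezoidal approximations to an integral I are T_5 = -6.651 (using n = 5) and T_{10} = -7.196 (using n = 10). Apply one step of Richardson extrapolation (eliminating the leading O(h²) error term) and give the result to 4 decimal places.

R = (4·T_{10} − T_5) / 3 = (4·(-7.196) − (-6.651))/3 = (-22.133)/3 = -7.3777.

-7.3777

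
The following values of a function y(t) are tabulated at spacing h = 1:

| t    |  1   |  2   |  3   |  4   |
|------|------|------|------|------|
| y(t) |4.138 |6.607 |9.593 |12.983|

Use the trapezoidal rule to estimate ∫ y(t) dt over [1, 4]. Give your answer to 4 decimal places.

24.7605

h = 1, n = 3.
(h/2)·[y₀ + 2y₁ + 2y₂ + y₃] = 0.5·(49.521) = 24.7605.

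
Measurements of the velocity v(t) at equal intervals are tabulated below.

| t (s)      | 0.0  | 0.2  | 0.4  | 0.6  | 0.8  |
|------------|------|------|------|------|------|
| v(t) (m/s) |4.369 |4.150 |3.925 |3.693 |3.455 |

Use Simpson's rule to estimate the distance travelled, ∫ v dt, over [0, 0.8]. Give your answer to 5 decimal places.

3.13640

h = 0.2, n = 4.
(h/3)·[y₀ + 4y₁ + 2y₂ + 4y₃ + y₄] = 0.066667·(47.046) = 3.13640.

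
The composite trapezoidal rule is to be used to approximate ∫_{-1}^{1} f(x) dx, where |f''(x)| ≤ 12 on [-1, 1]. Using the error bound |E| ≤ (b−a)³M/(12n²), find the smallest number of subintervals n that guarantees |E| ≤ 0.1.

Need 96/(12n²) ≤ 0.1.
n² ≥ 96/(12·0.1) = 80 ⇒ n ≥ 8.9443, so the smallest n is 9.

9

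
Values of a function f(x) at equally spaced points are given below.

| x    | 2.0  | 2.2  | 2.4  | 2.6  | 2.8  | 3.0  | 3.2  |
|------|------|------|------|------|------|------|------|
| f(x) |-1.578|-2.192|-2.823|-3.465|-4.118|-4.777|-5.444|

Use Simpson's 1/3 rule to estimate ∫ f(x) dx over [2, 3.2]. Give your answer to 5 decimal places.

h = 0.2, n = 6.
(h/3)·[y₀ + 4y₁ + 2y₂ + 4y₃ + 2y₄ + 4y₅ + y₆] = 0.066667·(-62.640) = -4.17600.

-4.17600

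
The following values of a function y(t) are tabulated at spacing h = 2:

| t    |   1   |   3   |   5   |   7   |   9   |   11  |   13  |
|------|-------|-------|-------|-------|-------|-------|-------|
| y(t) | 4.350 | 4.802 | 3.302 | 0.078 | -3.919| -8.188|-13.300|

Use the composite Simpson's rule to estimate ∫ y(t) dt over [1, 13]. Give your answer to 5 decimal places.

h = 2, n = 6.
(h/3)·[y₀ + 4y₁ + 2y₂ + 4y₃ + 2y₄ + 4y₅ + y₆] = 0.666667·(-23.416) = -15.61067.

-15.61067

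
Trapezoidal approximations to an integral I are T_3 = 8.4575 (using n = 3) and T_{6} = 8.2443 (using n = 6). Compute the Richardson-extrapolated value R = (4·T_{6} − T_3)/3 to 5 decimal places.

8.17323

R = (4·T_{6} − T_3) / 3 = (4·8.2443 − 8.4575)/3 = (24.5197)/3 = 8.17323.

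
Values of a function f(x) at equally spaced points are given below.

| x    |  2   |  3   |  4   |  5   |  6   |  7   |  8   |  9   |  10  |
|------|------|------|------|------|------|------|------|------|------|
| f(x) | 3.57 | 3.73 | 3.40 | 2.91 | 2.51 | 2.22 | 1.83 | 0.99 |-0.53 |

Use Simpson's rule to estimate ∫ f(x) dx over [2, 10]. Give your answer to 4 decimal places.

h = 1, n = 8.
(h/3)·[y₀ + 4y₁ + 2y₂ + 4y₃ + 2y₄ + 4y₅ + 2y₆ + 4y₇ + y₈] = 0.333333·(57.92) = 19.3067.

19.3067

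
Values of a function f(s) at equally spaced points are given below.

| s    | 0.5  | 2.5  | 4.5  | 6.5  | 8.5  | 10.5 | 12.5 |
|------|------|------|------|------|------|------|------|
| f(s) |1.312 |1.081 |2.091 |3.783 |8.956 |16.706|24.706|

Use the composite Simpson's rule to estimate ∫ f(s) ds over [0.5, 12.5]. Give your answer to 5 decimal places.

89.59467

h = 2, n = 6.
(h/3)·[y₀ + 4y₁ + 2y₂ + 4y₃ + 2y₄ + 4y₅ + y₆] = 0.666667·(134.392) = 89.59467.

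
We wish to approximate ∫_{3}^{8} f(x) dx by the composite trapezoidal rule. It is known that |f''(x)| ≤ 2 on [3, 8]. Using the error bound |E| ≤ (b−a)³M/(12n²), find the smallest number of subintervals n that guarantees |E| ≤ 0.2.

11

Need 250/(12n²) ≤ 0.2.
n² ≥ 250/(12·0.2) = 104.167 ⇒ n ≥ 10.2062, so the smallest n is 11.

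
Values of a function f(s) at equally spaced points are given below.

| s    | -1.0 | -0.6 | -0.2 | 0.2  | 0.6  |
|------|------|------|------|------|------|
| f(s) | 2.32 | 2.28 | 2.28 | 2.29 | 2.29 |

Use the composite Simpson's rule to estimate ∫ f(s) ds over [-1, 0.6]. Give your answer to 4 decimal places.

3.6600

h = 0.4, n = 4.
(h/3)·[y₀ + 4y₁ + 2y₂ + 4y₃ + y₄] = 0.133333·(27.45) = 3.6600.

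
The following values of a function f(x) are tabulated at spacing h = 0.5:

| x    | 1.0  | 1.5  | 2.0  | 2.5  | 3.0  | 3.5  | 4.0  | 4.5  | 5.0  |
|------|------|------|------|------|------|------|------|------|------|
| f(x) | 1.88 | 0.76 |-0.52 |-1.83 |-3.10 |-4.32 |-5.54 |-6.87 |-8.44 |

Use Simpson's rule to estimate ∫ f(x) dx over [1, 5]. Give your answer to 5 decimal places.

h = 0.5, n = 8.
(h/3)·[y₀ + 4y₁ + 2y₂ + 4y₃ + 2y₄ + 4y₅ + 2y₆ + 4y₇ + y₈] = 0.166667·(-73.92) = -12.32000.

-12.32000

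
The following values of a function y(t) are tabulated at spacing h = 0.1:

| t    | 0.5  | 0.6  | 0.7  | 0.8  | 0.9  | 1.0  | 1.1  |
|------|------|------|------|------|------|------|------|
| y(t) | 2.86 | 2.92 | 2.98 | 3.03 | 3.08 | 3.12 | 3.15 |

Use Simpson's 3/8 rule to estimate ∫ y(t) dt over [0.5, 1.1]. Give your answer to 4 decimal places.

1.8139

h = 0.1, n = 6.
(3h/8)·[y₀ + 3y₁ + 3y₂ + 2y₃ + 3y₄ + 3y₅ + y₆] = 0.0375·(48.37) = 1.8139.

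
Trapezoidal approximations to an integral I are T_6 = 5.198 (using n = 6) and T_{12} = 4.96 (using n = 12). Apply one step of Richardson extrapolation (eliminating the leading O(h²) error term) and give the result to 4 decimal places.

4.8807

R = (4·T_{12} − T_6) / 3 = (4·4.96 − 5.198)/3 = (14.642)/3 = 4.8807.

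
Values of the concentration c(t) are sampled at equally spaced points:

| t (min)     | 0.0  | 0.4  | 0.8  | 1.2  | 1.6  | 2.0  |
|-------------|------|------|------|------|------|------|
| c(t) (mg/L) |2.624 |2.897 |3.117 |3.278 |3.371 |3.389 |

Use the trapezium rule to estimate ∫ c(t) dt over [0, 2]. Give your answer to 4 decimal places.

h = 0.4, n = 5.
(h/2)·[y₀ + 2y₁ + 2y₂ + 2y₃ + 2y₄ + y₅] = 0.2·(31.339) = 6.2678.

6.2678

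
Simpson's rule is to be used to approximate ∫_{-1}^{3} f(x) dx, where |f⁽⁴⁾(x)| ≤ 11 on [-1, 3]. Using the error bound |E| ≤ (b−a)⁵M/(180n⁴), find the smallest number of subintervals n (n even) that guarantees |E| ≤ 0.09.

6

Need 11264/(180n⁴) ≤ 0.09.
n⁴ ≥ 11264/(180·0.09) = 695.309 ⇒ n ≥ 5.1350, so the smallest even n is 6. (n must be even for Simpson's rule.)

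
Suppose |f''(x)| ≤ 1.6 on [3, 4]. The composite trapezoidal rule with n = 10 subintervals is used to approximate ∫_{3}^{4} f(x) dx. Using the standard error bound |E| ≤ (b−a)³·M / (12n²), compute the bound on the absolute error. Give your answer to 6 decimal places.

0.001333

|E| ≤ (1)³·1.6 / (12·10²) = 1.6/1200 = 0.001333.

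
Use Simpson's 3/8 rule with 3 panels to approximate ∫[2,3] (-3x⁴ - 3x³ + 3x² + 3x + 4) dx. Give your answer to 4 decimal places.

-144.8611

h = (3 − 2)/3 = 0.333333.
Nodes x₀,…,x₃ = 2, 2.333333, 2.666667, 3.
f(x) = -3x⁴ - 3x³ + 3x² + 3x + 4: f₀=-50, f₁=-99.703704, f₂=-175.259259, f₃=-284.
(3h/8)·[f₀ + 3f₁ + 3f₂ + f₃] = 0.125·(-1158.888889) = -144.8611.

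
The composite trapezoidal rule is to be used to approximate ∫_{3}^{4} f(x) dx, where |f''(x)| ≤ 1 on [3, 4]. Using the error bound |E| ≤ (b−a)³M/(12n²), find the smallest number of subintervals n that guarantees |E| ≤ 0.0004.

15

Need 1/(12n²) ≤ 0.0004.
n² ≥ 1/(12·0.0004) = 208.333 ⇒ n ≥ 14.4338, so the smallest n is 15.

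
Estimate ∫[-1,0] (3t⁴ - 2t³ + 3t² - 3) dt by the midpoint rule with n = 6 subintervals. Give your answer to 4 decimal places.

h = (0 − (-1))/6 = 0.166667.
Midpoints m₁,…,m₆ = -0.916667, -0.75, -0.583333, -0.416667, -0.25, -0.083333.
f(m₁)=3.179543, f(m₂)=0.48046875, f(m₃)=-1.234809, f(m₄)=-2.244068, f(m₅)=-2.76953125, f(m₆)=-2.977865.
h·[f(m₁) + f(m₂) + f(m₃) + f(m₄) + f(m₅) + f(m₆)] = 0.166667·(-5.566262) = -0.9277.

-0.9277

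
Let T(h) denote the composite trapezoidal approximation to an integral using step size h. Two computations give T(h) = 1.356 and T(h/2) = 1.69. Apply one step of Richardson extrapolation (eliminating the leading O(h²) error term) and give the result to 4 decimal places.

1.8013

R = (4·T(h/2) − T(h)) / 3 = (4·1.69 − 1.356)/3 = (5.404)/3 = 1.8013.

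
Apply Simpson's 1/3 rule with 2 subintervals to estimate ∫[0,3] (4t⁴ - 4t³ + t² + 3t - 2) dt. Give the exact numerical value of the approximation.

h = (3 − 0)/2 = 1.5.
Nodes t₀,…,t₂ = 0, 1.5, 3.
f(t) = 4t⁴ - 4t³ + t² + 3t - 2: f₀=-2, f₁=11.5, f₂=232.
(h/3)·[f₀ + 4f₁ + f₂] = 0.5·(276) = 138.

138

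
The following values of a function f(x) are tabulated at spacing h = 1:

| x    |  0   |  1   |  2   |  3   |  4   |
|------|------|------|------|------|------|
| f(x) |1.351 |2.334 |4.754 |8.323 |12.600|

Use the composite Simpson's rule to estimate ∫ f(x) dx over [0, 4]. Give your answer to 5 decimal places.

h = 1, n = 4.
(h/3)·[y₀ + 4y₁ + 2y₂ + 4y₃ + y₄] = 0.333333·(66.087) = 22.02900.

22.02900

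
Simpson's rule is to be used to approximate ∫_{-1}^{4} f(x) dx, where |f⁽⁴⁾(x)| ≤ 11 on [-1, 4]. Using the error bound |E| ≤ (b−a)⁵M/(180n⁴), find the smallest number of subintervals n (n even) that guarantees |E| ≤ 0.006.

Need 34375/(180n⁴) ≤ 0.006.
n⁴ ≥ 34375/(180·0.006) = 31828.7 ⇒ n ≥ 13.3569, so the smallest even n is 14. (n must be even for Simpson's rule.)

14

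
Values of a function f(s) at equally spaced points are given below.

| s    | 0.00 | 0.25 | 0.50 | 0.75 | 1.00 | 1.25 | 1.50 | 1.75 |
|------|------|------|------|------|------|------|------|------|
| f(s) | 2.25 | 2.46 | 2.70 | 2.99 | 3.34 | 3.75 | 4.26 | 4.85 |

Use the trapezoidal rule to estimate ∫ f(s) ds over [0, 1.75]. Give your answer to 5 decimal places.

5.76250

h = 0.25, n = 7.
(h/2)·[y₀ + 2y₁ + 2y₂ + 2y₃ + 2y₄ + 2y₅ + 2y₆ + y₇] = 0.125·(46.10) = 5.76250.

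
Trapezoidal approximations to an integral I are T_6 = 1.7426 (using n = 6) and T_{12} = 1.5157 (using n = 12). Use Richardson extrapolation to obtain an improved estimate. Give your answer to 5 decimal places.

R = (4·T_{12} − T_6) / 3 = (4·1.5157 − 1.7426)/3 = (4.3202)/3 = 1.44007.

1.44007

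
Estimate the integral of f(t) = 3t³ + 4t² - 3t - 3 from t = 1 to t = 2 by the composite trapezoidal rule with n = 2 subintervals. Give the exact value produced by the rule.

13.8125

h = (2 − 1)/2 = 0.5.
Nodes t₀,…,t₂ = 1, 1.5, 2.
f(t) = 3t³ + 4t² - 3t - 3: f₀=1, f₁=11.625, f₂=31.
(h/2)·[f₀ + 2f₁ + f₂] = 0.25·(55.25) = 13.8125.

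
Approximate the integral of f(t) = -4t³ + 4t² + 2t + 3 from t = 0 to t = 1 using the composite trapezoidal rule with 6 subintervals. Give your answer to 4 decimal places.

h = (1 − 0)/6 = 0.166667.
Nodes t₀,…,t₆ = 0, 0.166667, 0.333333, 0.5, 0.666667, 0.833333, 1.
f(t) = -4t³ + 4t² + 2t + 3: f₀=3, f₁=3.425926, f₂=3.962963, f₃=4.5, f₄=4.925926, f₅=5.129630, f₆=5.
(h/2)·[f₀ + 2f₁ + 2f₂ + 2f₃ + 2f₄ + 2f₅ + f₆] = 0.083333·(51.888889) = 4.3241.

4.3241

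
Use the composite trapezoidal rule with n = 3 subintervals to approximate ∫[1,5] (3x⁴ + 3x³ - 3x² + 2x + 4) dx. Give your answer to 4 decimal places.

h = (5 − 1)/3 = 1.333333.
Nodes x₀,…,x₃ = 1, 2.333333, 3.666667, 5.
f(x) = 3x⁴ + 3x³ - 3x² + 2x + 4: f₀=9, f₁=119.370370, f₂=661.148148, f₃=2189.
(h/2)·[f₀ + 2f₁ + 2f₂ + f₃] = 0.666667·(3759.037037) = 2506.0247.

2506.0247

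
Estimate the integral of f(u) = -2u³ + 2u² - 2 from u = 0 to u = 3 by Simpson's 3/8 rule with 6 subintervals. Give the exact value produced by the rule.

h = (3 − 0)/6 = 0.5.
Nodes u₀,…,u₆ = 0, 0.5, 1, 1.5, 2, 2.5, 3.
f(u) = -2u³ + 2u² - 2: f₀=-2, f₁=-1.75, f₂=-2, f₃=-4.25, f₄=-10, f₅=-20.75, f₆=-38.
(3h/8)·[f₀ + 3f₁ + 3f₂ + 2f₃ + 3f₄ + 3f₅ + f₆] = 0.1875·(-152) = -28.5.

-28.5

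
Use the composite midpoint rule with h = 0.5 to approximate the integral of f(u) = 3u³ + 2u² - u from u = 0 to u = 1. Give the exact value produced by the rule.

h = (1 − 0)/2 = 0.5.
Midpoints m₁,…,m₂ = 0.25, 0.75.
f(m₁)=-0.078125, f(m₂)=1.640625.
h·[f(m₁) + f(m₂)] = 0.5·(1.5625) = 0.78125.

0.78125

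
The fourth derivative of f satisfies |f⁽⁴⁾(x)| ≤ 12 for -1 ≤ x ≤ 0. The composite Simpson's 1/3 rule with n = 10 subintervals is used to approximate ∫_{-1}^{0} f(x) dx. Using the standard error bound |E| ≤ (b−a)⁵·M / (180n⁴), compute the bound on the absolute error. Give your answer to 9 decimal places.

0.000006667

|E| ≤ (1)⁵·12 / (180·10⁴) = 12/1800000 = 0.000006667.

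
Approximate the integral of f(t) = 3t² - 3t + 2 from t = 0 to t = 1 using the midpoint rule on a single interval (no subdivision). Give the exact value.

M = (b−a)·f(0.5) = 1·(1.25) = 1.25.

1.25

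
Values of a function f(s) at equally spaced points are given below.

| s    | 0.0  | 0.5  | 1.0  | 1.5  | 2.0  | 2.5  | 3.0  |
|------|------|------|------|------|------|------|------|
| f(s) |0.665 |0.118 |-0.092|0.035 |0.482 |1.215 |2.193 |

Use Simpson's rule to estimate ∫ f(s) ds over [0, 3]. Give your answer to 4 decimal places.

h = 0.5, n = 6.
(h/3)·[y₀ + 4y₁ + 2y₂ + 4y₃ + 2y₄ + 4y₅ + y₆] = 0.166667·(9.110) = 1.5183.

1.5183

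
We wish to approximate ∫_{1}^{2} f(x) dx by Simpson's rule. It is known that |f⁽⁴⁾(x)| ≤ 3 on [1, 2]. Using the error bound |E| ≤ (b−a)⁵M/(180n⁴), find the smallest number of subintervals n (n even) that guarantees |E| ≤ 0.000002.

10

Need 3/(180n⁴) ≤ 0.000002.
n⁴ ≥ 3/(180·0.000002) = 8333.33 ⇒ n ≥ 9.5544, so the smallest even n is 10. (n must be even for Simpson's rule.)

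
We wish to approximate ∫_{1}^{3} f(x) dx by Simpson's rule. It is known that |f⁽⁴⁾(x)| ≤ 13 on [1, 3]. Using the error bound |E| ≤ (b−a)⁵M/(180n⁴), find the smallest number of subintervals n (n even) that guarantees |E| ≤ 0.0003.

10

Need 416/(180n⁴) ≤ 0.0003.
n⁴ ≥ 416/(180·0.0003) = 7703.7 ⇒ n ≥ 9.3686, so the smallest even n is 10. (n must be even for Simpson's rule.)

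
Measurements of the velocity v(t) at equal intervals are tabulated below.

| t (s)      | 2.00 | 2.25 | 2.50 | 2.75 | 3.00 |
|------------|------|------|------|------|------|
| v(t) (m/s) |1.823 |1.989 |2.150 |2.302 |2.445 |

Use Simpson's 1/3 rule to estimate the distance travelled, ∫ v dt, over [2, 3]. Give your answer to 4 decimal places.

h = 0.25, n = 4.
(h/3)·[y₀ + 4y₁ + 2y₂ + 4y₃ + y₄] = 0.083333·(25.732) = 2.1443.

2.1443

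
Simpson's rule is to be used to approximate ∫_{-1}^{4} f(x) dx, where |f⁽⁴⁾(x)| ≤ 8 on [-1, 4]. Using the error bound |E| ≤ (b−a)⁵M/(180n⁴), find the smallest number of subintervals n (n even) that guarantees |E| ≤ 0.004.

14

Need 25000/(180n⁴) ≤ 0.004.
n⁴ ≥ 25000/(180·0.004) = 34722.2 ⇒ n ≥ 13.6506, so the smallest even n is 14. (n must be even for Simpson's rule.)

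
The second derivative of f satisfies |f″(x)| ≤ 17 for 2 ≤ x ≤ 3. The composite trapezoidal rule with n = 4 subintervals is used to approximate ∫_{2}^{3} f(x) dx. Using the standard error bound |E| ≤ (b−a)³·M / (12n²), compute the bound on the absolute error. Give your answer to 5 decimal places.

0.08854

|E| ≤ (1)³·17 / (12·4²) = 17/192 = 0.08854.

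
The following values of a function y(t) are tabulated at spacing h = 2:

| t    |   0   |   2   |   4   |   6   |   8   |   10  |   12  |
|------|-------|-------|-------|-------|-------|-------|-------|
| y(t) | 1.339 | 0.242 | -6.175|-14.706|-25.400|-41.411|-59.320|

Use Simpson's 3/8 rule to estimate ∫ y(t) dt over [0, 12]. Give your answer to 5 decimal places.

h = 2, n = 6.
(3h/8)·[y₀ + 3y₁ + 3y₂ + 2y₃ + 3y₄ + 3y₅ + y₆] = 0.75·(-305.625) = -229.21875.

-229.21875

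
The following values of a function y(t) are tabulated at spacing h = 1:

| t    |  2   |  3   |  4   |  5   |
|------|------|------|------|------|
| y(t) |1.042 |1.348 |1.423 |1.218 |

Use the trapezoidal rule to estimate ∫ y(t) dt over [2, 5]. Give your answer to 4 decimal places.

h = 1, n = 3.
(h/2)·[y₀ + 2y₁ + 2y₂ + y₃] = 0.5·(7.802) = 3.9010.

3.9010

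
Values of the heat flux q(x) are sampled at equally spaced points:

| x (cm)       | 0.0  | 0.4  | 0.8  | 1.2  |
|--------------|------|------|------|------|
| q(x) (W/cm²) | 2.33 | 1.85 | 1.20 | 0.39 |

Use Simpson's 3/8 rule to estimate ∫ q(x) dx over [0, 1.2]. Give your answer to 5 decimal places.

h = 0.4, n = 3.
(3h/8)·[y₀ + 3y₁ + 3y₂ + y₃] = 0.15·(11.87) = 1.78050.

1.78050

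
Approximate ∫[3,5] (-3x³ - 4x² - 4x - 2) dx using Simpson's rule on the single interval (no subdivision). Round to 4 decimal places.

-574.6667

S = (b−a)/6 · [f(3) + 4f(4) + f(5)] = 0.333333·[(-131) + 4·(-274) + (-497)] = -574.6667.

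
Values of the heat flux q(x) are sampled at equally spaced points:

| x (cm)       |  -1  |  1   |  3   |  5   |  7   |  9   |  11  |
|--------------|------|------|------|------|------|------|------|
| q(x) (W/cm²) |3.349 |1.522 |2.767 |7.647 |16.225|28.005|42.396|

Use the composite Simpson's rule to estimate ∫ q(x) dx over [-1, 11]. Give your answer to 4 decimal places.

154.9500

h = 2, n = 6.
(h/3)·[y₀ + 4y₁ + 2y₂ + 4y₃ + 2y₄ + 4y₅ + y₆] = 0.666667·(232.425) = 154.9500.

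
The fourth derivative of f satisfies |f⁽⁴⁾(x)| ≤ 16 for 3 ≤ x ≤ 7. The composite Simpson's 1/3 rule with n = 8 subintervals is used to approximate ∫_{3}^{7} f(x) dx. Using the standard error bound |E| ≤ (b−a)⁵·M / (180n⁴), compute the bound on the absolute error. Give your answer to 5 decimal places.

|E| ≤ (4)⁵·16 / (180·8⁴) = 16384/737280 = 0.02222.

0.02222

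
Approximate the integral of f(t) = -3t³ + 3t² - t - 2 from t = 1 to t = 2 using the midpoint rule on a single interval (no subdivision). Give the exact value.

-6.875

M = (b−a)·f(1.5) = 1·(-6.875) = -6.875.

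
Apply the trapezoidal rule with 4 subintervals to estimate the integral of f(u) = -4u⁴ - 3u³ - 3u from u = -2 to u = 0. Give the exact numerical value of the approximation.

-9.5

h = (0 − (-2))/4 = 0.5.
Nodes u₀,…,u₄ = -2, -1.5, -1, -0.5, 0.
f(u) = -4u⁴ - 3u³ - 3u: f₀=-34, f₁=-5.625, f₂=2, f₃=1.625, f₄=0.
(h/2)·[f₀ + 2f₁ + 2f₂ + 2f₃ + f₄] = 0.25·(-38) = -9.5.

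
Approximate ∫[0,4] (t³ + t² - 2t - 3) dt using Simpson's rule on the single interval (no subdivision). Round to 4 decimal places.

S = (b−a)/6 · [f(0) + 4f(2) + f(4)] = 0.666667·[(-3) + 4·5 + 69] = 57.3333.

57.3333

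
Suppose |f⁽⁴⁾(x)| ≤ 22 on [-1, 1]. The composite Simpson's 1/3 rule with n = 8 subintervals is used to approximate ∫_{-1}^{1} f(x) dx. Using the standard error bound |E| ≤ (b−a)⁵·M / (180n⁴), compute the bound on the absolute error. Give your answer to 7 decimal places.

0.0009549

|E| ≤ (2)⁵·22 / (180·8⁴) = 704/737280 = 0.0009549.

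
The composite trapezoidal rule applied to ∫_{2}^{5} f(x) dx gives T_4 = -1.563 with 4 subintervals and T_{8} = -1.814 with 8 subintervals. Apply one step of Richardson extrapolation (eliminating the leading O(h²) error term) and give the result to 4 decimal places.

-1.8977

R = (4·T_{8} − T_4) / 3 = (4·(-1.814) − (-1.563))/3 = (-5.693)/3 = -1.8977.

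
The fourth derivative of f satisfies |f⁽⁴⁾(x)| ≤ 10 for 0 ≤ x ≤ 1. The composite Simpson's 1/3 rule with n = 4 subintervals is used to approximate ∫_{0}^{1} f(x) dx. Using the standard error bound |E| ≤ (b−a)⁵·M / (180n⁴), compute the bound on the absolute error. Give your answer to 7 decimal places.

|E| ≤ (1)⁵·10 / (180·4⁴) = 10/46080 = 0.0002170.

0.0002170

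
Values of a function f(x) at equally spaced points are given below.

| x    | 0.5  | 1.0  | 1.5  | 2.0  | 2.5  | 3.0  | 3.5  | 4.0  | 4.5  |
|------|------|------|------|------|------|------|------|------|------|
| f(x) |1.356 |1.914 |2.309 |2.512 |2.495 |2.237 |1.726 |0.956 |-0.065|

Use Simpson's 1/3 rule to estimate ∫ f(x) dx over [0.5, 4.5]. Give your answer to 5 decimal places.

h = 0.5, n = 8.
(h/3)·[y₀ + 4y₁ + 2y₂ + 4y₃ + 2y₄ + 4y₅ + 2y₆ + 4y₇ + y₈] = 0.166667·(44.827) = 7.47117.

7.47117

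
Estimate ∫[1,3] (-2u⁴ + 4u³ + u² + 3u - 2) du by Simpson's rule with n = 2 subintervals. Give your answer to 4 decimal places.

h = (3 − 1)/2 = 1.
Nodes u₀,…,u₂ = 1, 2, 3.
f(u) = -2u⁴ + 4u³ + u² + 3u - 2: f₀=4, f₁=8, f₂=-38.
(h/3)·[f₀ + 4f₁ + f₂] = 0.333333·(-2) = -0.6667.

-0.6667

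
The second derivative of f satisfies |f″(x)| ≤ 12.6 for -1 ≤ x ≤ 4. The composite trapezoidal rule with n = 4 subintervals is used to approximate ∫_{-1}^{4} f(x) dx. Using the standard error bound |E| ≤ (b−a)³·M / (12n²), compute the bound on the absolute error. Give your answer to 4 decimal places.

|E| ≤ (5)³·12.6 / (12·4²) = 1575/192 = 8.2031.

8.2031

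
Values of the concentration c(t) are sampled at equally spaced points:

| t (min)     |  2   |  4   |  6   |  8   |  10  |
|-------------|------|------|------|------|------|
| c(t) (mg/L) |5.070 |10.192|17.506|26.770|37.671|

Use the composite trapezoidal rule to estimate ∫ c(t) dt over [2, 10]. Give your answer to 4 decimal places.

151.6770

h = 2, n = 4.
(h/2)·[y₀ + 2y₁ + 2y₂ + 2y₃ + y₄] = 1·(151.677) = 151.6770.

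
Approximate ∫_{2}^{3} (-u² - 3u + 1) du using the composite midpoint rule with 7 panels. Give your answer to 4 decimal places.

-12.8316

h = (3 − 2)/7 = 0.142857.
Midpoints m₁,…,m₇ = 2.071429, 2.214286, 2.357143, 2.5, 2.642857, 2.785714, 2.928571.
f(m₁)=-9.505102, f(m₂)=-10.545918, f(m₃)=-11.627551, f(m₄)=-12.75, f(m₅)=-13.913265, f(m₆)=-15.117347, f(m₇)=-16.362245.
h·[f(m₁) + f(m₂) + f(m₃) + f(m₄) + f(m₅) + f(m₆) + f(m₇)] = 0.142857·(-89.821429) = -12.8316.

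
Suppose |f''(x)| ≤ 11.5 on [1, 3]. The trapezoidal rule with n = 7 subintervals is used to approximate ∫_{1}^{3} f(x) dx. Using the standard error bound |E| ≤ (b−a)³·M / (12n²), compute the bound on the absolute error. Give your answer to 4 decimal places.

|E| ≤ (2)³·11.5 / (12·7²) = 92/588 = 0.1565.

0.1565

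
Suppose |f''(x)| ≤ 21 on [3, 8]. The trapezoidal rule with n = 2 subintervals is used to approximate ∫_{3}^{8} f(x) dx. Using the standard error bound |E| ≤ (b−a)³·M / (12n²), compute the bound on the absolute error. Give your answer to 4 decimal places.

|E| ≤ (5)³·21 / (12·2²) = 2625/48 = 54.6875.

54.6875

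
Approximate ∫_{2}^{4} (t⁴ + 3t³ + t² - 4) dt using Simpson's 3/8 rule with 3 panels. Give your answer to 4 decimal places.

389.1852

h = (4 − 2)/3 = 0.666667.
Nodes t₀,…,t₃ = 2, 2.666667, 3.333333, 4.
f(t) = t⁴ + 3t³ + t² - 4: f₀=40, f₁=110.567901, f₂=241.679012, f₃=460.
(3h/8)·[f₀ + 3f₁ + 3f₂ + f₃] = 0.25·(1556.740741) = 389.1852.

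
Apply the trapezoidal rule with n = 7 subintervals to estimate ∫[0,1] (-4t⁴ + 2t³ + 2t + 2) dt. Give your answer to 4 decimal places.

2.6830

h = (1 − 0)/7 = 0.142857.
Nodes t₀,…,t₇ = 0, 0.142857, 0.285714, 0.428571, 0.571429, 0.714286, 0.857143, 1.
f(t) = -4t⁴ + 2t³ + 2t + 2: f₀=2, f₁=2.289879, f₂=2.591420, f₃=2.879633, f₄=3.089546, f₅=3.116202, f₆=2.814661, f₇=2.
(h/2)·[f₀ + 2f₁ + 2f₂ + 2f₃ + 2f₄ + 2f₅ + 2f₆ + f₇] = 0.071429·(37.562682) = 2.6830.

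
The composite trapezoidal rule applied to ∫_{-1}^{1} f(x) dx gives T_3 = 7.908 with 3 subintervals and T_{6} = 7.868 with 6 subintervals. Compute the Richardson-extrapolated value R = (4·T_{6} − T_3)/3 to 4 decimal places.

R = (4·T_{6} − T_3) / 3 = (4·7.868 − 7.908)/3 = (23.564)/3 = 7.8547.

7.8547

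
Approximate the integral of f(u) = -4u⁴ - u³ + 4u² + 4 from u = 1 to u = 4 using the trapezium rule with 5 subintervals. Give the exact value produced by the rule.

h = (4 − 1)/5 = 0.6.
Nodes u₀,…,u₅ = 1, 1.6, 2.2, 2.8, 3.4, 4.
f(u) = -4u⁴ - u³ + 4u² + 4: f₀=3, f₁=-16.0704, f₂=-80.9904, f₃=-232.4544, f₄=-523.5984, f₅=-1020.
(h/2)·[f₀ + 2f₁ + 2f₂ + 2f₃ + 2f₄ + f₅] = 0.3·(-2723.2272) = -816.96816.

-816.96816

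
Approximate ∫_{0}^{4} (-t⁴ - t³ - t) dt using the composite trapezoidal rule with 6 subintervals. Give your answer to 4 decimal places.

-288.0329

h = (4 − 0)/6 = 0.666667.
Nodes t₀,…,t₆ = 0, 0.666667, 1.333333, 2, 2.666667, 3.333333, 4.
f(t) = -t⁴ - t³ - t: f₀=0, f₁=-1.160494, f₂=-6.864198, f₃=-26, f₄=-72.197531, f₅=-163.827160, f₆=-324.
(h/2)·[f₀ + 2f₁ + 2f₂ + 2f₃ + 2f₄ + 2f₅ + f₆] = 0.333333·(-864.098765) = -288.0329.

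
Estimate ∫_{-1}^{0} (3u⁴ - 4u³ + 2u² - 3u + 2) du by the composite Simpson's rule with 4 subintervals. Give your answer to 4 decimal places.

5.7682

h = (0 − (-1))/4 = 0.25.
Nodes u₀,…,u₄ = -1, -0.75, -0.5, -0.25, 0.
f(u) = 3u⁴ - 4u³ + 2u² - 3u + 2: f₀=14, f₁=8.01171875, f₂=4.6875, f₃=2.94921875, f₄=2.
(h/3)·[f₀ + 4f₁ + 2f₂ + 4f₃ + f₄] = 0.083333·(69.21875) = 5.7682.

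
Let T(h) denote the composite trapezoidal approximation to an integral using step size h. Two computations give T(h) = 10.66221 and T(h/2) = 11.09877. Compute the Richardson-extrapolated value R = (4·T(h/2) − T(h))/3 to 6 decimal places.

11.244290

R = (4·T(h/2) − T(h)) / 3 = (4·11.09877 − 10.66221)/3 = (33.73287)/3 = 11.244290.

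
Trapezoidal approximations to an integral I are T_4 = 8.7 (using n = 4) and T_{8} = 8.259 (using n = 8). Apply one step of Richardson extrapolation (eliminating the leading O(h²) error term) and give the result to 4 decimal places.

R = (4·T_{8} − T_4) / 3 = (4·8.259 − 8.7)/3 = (24.336)/3 = 8.1120.

8.1120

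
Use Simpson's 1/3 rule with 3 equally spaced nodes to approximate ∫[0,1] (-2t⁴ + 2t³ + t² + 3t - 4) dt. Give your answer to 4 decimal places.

-2.0833

h = (1 − 0)/2 = 0.5.
Nodes t₀,…,t₂ = 0, 0.5, 1.
f(t) = -2t⁴ + 2t³ + t² + 3t - 4: f₀=-4, f₁=-2.125, f₂=0.
(h/3)·[f₀ + 4f₁ + f₂] = 0.166667·(-12.5) = -2.0833.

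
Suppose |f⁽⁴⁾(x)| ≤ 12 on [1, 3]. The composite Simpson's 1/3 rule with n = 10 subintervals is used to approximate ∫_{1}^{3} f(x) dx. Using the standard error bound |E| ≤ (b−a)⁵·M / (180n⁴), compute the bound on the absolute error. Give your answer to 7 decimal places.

|E| ≤ (2)⁵·12 / (180·10⁴) = 384/1800000 = 0.0002133.

0.0002133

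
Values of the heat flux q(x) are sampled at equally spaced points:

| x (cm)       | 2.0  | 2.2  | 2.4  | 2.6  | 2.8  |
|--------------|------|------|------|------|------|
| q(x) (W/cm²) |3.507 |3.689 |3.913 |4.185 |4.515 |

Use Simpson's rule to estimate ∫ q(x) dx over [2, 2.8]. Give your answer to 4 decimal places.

h = 0.2, n = 4.
(h/3)·[y₀ + 4y₁ + 2y₂ + 4y₃ + y₄] = 0.066667·(47.344) = 3.1563.

3.1563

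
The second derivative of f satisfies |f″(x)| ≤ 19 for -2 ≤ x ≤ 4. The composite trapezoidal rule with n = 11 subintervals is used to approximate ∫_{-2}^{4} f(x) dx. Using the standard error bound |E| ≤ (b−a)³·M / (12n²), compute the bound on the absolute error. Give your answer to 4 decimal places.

|E| ≤ (6)³·19 / (12·11²) = 4104/1452 = 2.8264.

2.8264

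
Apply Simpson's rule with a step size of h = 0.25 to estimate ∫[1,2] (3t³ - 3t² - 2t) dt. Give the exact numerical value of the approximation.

1.25

h = (2 − 1)/4 = 0.25.
Nodes t₀,…,t₄ = 1, 1.25, 1.5, 1.75, 2.
f(t) = 3t³ - 3t² - 2t: f₀=-2, f₁=-1.328125, f₂=0.375, f₃=3.390625, f₄=8.
(h/3)·[f₀ + 4f₁ + 2f₂ + 4f₃ + f₄] = 0.083333·(15) = 1.25.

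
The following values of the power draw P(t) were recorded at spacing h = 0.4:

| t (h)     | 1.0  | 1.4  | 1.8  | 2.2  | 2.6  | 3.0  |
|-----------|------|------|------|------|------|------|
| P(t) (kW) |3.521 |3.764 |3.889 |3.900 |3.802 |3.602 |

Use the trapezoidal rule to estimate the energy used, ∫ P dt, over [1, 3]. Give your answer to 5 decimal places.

h = 0.4, n = 5.
(h/2)·[y₀ + 2y₁ + 2y₂ + 2y₃ + 2y₄ + y₅] = 0.2·(37.833) = 7.56660.

7.56660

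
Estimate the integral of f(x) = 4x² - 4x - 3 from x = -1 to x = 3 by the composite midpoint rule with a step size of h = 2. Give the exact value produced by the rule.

4

h = (3 − (-1))/2 = 2.
Midpoints m₁,…,m₂ = 0, 2.
f(m₁)=-3, f(m₂)=5.
h·[f(m₁) + f(m₂)] = 2·(2) = 4.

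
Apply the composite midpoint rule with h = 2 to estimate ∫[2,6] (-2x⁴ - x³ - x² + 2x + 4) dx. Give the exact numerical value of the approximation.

-3148

h = (6 − 2)/2 = 2.
Midpoints m₁,…,m₂ = 3, 5.
f(m₁)=-188, f(m₂)=-1386.
h·[f(m₁) + f(m₂)] = 2·(-1574) = -3148.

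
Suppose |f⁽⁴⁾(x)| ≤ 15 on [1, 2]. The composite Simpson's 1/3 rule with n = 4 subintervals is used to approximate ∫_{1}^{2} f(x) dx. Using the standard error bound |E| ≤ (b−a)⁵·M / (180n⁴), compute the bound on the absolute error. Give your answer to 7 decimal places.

0.0003255

|E| ≤ (1)⁵·15 / (180·4⁴) = 15/46080 = 0.0003255.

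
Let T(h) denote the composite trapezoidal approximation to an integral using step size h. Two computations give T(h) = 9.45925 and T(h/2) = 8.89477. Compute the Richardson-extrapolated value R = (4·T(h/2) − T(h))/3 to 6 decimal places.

8.706610

R = (4·T(h/2) − T(h)) / 3 = (4·8.89477 − 9.45925)/3 = (26.11983)/3 = 8.706610.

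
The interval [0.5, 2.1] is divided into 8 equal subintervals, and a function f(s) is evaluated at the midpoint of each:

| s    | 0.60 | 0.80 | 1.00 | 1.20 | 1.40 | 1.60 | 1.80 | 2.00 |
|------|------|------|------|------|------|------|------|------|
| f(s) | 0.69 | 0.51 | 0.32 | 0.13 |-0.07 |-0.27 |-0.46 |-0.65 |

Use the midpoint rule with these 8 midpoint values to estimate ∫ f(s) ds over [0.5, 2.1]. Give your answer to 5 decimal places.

h = 0.2, n = 8.
h·[y(m₁) + y(m₂) + y(m₃) + y(m₄) + y(m₅) + y(m₆) + y(m₇) + y(m₈)] = 0.2·(0.20) = 0.04000.

0.04000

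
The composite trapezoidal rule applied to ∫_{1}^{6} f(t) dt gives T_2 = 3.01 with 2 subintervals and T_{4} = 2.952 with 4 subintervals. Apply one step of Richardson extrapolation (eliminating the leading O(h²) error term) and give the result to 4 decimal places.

R = (4·T_{4} − T_2) / 3 = (4·2.952 − 3.01)/3 = (8.798)/3 = 2.9327.

2.9327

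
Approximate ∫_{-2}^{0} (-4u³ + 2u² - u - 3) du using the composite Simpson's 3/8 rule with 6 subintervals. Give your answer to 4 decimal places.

h = (0 − (-2))/6 = 0.333333.
Nodes u₀,…,u₆ = -2, -1.666667, -1.333333, -1, -0.666667, -0.333333, 0.
f(u) = -4u³ + 2u² - u - 3: f₀=39, f₁=22.740741, f₂=11.370370, f₃=4, f₄=-0.259259, f₅=-2.296296, f₆=-3.
(3h/8)·[f₀ + 3f₁ + 3f₂ + 2f₃ + 3f₄ + 3f₅ + f₆] = 0.125·(138.666667) = 17.3333.

17.3333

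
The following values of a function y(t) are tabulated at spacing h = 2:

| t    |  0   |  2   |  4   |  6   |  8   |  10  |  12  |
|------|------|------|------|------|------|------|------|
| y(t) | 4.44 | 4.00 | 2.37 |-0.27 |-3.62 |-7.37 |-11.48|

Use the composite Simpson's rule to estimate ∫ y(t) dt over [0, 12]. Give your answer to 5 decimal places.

-16.06667

h = 2, n = 6.
(h/3)·[y₀ + 4y₁ + 2y₂ + 4y₃ + 2y₄ + 4y₅ + y₆] = 0.666667·(-24.10) = -16.06667.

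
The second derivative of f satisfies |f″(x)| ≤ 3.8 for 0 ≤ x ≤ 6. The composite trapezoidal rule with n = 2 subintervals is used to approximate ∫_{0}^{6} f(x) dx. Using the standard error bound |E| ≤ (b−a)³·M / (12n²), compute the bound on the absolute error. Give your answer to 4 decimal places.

|E| ≤ (6)³·3.8 / (12·2²) = 820.8/48 = 17.1000.

17.1000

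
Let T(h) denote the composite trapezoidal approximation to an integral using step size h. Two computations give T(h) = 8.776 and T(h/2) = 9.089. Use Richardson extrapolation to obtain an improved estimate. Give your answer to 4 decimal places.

9.1933

R = (4·T(h/2) − T(h)) / 3 = (4·9.089 − 8.776)/3 = (27.580)/3 = 9.1933.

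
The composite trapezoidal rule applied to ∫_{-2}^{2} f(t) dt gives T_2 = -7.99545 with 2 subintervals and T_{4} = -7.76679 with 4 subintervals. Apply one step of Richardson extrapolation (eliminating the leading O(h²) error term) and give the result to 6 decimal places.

-7.690570

R = (4·T_{4} − T_2) / 3 = (4·(-7.76679) − (-7.99545))/3 = (-23.07171)/3 = -7.690570.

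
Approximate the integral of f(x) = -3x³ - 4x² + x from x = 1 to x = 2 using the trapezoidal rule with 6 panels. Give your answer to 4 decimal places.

h = (2 − 1)/6 = 0.166667.
Nodes x₀,…,x₆ = 1, 1.166667, 1.333333, 1.5, 1.666667, 1.833333, 2.
f(x) = -3x³ - 4x² + x: f₀=-6, f₁=-9.041667, f₂=-12.888889, f₃=-17.625, f₄=-23.333333, f₅=-30.097222, f₆=-38.
(h/2)·[f₀ + 2f₁ + 2f₂ + 2f₃ + 2f₄ + 2f₅ + f₆] = 0.083333·(-229.972222) = -19.1644.

-19.1644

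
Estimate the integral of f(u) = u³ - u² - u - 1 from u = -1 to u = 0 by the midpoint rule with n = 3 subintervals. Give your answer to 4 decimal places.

h = (0 − (-1))/3 = 0.333333.
Midpoints m₁,…,m₃ = -0.833333, -0.5, -0.166667.
f(m₁)=-1.439815, f(m₂)=-0.875, f(m₃)=-0.865741.
h·[f(m₁) + f(m₂) + f(m₃)] = 0.333333·(-3.180556) = -1.0602.

-1.0602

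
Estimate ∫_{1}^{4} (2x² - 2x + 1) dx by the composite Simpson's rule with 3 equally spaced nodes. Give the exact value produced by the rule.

h = (4 − 1)/2 = 1.5.
Nodes x₀,…,x₂ = 1, 2.5, 4.
f(x) = 2x² - 2x + 1: f₀=1, f₁=8.5, f₂=25.
(h/3)·[f₀ + 4f₁ + f₂] = 0.5·(60) = 30.

30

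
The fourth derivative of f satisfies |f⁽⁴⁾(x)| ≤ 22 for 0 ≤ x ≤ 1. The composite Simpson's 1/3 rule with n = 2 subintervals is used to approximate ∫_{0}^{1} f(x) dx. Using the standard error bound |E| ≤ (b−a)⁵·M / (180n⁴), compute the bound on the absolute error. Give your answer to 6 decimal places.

|E| ≤ (1)⁵·22 / (180·2⁴) = 22/2880 = 0.007639.

0.007639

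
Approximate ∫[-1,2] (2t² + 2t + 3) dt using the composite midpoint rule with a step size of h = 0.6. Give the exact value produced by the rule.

h = (2 − (-1))/5 = 0.6.
Midpoints m₁,…,m₅ = -0.7, -0.1, 0.5, 1.1, 1.7.
f(m₁)=2.58, f(m₂)=2.82, f(m₃)=4.5, f(m₄)=7.62, f(m₅)=12.18.
h·[f(m₁) + f(m₂) + f(m₃) + f(m₄) + f(m₅)] = 0.6·(29.7) = 17.82.

17.82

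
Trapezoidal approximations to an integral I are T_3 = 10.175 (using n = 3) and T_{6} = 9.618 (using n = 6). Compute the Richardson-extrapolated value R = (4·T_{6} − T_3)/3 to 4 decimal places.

R = (4·T_{6} − T_3) / 3 = (4·9.618 − 10.175)/3 = (28.297)/3 = 9.4323.

9.4323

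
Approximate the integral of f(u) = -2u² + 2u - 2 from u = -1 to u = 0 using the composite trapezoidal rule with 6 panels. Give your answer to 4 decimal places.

-3.6759

h = (0 − (-1))/6 = 0.166667.
Nodes u₀,…,u₆ = -1, -0.833333, -0.666667, -0.5, -0.333333, -0.166667, 0.
f(u) = -2u² + 2u - 2: f₀=-6, f₁=-5.055556, f₂=-4.222222, f₃=-3.5, f₄=-2.888889, f₅=-2.388889, f₆=-2.
(h/2)·[f₀ + 2f₁ + 2f₂ + 2f₃ + 2f₄ + 2f₅ + f₆] = 0.083333·(-44.111111) = -3.6759.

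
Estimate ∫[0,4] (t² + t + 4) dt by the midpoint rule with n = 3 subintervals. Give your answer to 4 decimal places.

h = (4 − 0)/3 = 1.333333.
Midpoints m₁,…,m₃ = 0.666667, 2, 3.333333.
f(m₁)=5.111111, f(m₂)=10, f(m₃)=18.444444.
h·[f(m₁) + f(m₂) + f(m₃)] = 1.333333·(33.555556) = 44.7407.

44.7407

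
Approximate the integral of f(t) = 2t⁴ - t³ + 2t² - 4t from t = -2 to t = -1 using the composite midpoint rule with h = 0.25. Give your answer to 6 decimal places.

h = (-1 − (-2))/4 = 0.25.
Midpoints m₁,…,m₄ = -1.875, -1.625, -1.375, -1.125.
f(m₁)=45.84228515625, f(m₂)=30.01806640625, f(m₃)=19.02978515625, f(m₄)=11.65869140625.
h·[f(m₁) + f(m₂) + f(m₃) + f(m₄)] = 0.25·(106.548828125) = 26.637207.

26.637207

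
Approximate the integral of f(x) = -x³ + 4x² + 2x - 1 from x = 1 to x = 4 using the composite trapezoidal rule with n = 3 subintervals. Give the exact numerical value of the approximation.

30.5

h = (4 − 1)/3 = 1.
Nodes x₀,…,x₃ = 1, 2, 3, 4.
f(x) = -x³ + 4x² + 2x - 1: f₀=4, f₁=11, f₂=14, f₃=7.
(h/2)·[f₀ + 2f₁ + 2f₂ + f₃] = 0.5·(61) = 30.5.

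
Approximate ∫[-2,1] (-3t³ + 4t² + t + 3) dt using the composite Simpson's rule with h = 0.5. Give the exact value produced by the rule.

h = (1 − (-2))/6 = 0.5.
Nodes t₀,…,t₆ = -2, -1.5, -1, -0.5, 0, 0.5, 1.
f(t) = -3t³ + 4t² + t + 3: f₀=41, f₁=20.625, f₂=9, f₃=3.875, f₄=3, f₅=4.125, f₆=5.
(h/3)·[f₀ + 4f₁ + 2f₂ + 4f₃ + 2f₄ + 4f₅ + f₆] = 0.166667·(184.5) = 30.75.

30.75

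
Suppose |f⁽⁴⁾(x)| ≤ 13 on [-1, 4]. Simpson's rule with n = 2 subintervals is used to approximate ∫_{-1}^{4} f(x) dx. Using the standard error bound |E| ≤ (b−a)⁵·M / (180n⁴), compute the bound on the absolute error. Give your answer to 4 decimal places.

|E| ≤ (5)⁵·13 / (180·2⁴) = 40625/2880 = 14.1059.

14.1059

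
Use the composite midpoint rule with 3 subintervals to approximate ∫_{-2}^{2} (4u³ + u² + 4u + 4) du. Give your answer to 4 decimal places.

h = (2 − (-2))/3 = 1.333333.
Midpoints m₁,…,m₃ = -1.333333, 0, 1.333333.
f(m₁)=-9.037037, f(m₂)=4, f(m₃)=20.592593.
h·[f(m₁) + f(m₂) + f(m₃)] = 1.333333·(15.555556) = 20.7407.

20.7407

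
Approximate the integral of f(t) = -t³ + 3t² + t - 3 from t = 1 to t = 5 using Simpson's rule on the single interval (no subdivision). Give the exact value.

S = (b−a)/6 · [f(1) + 4f(3) + f(5)] = 0.666667·[0 + 4·0 + (-48)] = -32.

-32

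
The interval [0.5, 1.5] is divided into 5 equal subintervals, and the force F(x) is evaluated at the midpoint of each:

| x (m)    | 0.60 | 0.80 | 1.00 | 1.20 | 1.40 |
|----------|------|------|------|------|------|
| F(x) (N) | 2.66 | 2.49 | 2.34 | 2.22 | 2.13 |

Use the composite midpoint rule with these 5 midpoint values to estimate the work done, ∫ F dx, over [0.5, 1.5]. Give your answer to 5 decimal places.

2.36800

h = 0.2, n = 5.
h·[y(m₁) + y(m₂) + y(m₃) + y(m₄) + y(m₅)] = 0.2·(11.84) = 2.36800.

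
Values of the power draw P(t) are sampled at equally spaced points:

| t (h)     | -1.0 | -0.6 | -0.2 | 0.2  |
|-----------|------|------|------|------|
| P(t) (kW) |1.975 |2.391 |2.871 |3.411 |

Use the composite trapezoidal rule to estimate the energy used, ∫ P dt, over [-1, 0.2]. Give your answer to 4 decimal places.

h = 0.4, n = 3.
(h/2)·[y₀ + 2y₁ + 2y₂ + y₃] = 0.2·(15.910) = 3.1820.

3.1820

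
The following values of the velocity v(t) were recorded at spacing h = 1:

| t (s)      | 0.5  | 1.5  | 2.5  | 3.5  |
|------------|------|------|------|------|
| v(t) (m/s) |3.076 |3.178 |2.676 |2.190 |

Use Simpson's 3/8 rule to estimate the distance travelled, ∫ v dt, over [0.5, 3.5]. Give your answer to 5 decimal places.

8.56050

h = 1, n = 3.
(3h/8)·[y₀ + 3y₁ + 3y₂ + y₃] = 0.375·(22.828) = 8.56050.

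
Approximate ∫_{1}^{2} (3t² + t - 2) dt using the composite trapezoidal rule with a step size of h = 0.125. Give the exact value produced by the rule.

h = (2 − 1)/8 = 0.125.
Nodes t₀,…,t₈ = 1, 1.125, 1.25, 1.375, 1.5, 1.625, 1.75, 1.875, 2.
f(t) = 3t² + t - 2: f₀=2, f₁=2.921875, f₂=3.9375, f₃=5.046875, f₄=6.25, f₅=7.546875, f₆=8.9375, f₇=10.421875, f₈=12.
(h/2)·[f₀ + 2f₁ + 2f₂ + 2f₃ + 2f₄ + 2f₅ + 2f₆ + 2f₇ + f₈] = 0.0625·(104.125) = 6.5078125.

6.5078125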